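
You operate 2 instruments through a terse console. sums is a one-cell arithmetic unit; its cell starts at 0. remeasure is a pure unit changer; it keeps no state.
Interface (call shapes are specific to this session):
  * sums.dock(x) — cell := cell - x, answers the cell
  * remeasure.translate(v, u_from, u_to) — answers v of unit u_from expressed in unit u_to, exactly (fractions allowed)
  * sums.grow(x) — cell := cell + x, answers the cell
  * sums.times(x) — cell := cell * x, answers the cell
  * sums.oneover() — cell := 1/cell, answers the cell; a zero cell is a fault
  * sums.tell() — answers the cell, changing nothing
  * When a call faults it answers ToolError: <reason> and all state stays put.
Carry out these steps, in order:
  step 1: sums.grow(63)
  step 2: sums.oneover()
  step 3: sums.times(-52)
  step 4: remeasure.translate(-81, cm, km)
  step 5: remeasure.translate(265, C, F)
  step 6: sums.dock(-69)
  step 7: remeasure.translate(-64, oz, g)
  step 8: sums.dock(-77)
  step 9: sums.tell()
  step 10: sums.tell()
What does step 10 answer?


Answer: 9146/63

Derivation:
~$ sums.grow 63
  63
~$ sums.oneover
  1/63
~$ sums.times -52
  -52/63
~$ remeasure.translate -81 cm km
  -81/100000
~$ remeasure.translate 265 C F
  509
~$ sums.dock -69
  4295/63
~$ remeasure.translate -64 oz g
  -45359237/25000
~$ sums.dock -77
  9146/63
~$ sums.tell
  9146/63
~$ sums.tell
  9146/63


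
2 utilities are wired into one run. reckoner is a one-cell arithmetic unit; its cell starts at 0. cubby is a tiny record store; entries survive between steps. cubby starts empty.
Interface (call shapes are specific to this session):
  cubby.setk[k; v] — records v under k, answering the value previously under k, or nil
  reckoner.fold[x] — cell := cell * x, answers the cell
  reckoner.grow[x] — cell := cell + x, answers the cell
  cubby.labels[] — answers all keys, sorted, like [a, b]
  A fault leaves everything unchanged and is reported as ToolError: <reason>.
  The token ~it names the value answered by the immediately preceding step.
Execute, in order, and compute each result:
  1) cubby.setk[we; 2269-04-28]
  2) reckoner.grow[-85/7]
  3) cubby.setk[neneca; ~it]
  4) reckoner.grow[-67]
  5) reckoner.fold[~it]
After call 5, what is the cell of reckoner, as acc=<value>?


Answer: acc=306916/49

Derivation:
! 1. cubby.setk(k=we, v=2269-04-28) -> nil
! 2. reckoner.grow(x=-85/7) -> -85/7
! 3. cubby.setk(k=neneca, v=~it) -> nil
! 4. reckoner.grow(x=-67) -> -554/7
! 5. reckoner.fold(x=~it) -> 306916/49


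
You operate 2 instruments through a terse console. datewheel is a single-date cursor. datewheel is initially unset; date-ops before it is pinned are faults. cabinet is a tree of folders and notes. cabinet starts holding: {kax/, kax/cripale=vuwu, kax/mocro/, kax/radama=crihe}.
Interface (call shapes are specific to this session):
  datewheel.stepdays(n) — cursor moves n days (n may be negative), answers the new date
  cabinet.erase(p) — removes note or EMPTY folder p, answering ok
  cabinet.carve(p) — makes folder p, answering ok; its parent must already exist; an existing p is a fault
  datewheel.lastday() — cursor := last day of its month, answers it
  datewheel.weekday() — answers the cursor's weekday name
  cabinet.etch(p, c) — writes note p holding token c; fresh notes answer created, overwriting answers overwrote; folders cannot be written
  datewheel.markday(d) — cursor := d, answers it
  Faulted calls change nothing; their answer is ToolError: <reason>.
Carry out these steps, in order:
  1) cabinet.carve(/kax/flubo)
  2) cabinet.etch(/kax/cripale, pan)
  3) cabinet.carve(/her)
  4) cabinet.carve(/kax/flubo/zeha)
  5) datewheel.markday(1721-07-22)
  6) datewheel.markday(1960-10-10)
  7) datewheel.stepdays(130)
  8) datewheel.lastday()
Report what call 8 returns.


Answer: 1961-02-28

Derivation:
Next I call carve using p=/kax/flubo, giving ok.
I try etch using p=/kax/cripale, c=pan, which returns overwrote.
Next I call carve using p=/her: ok.
I call carve using p=/kax/flubo/zeha, and observe ok.
Invoking markday using d=1721-07-22, which returns 1721-07-22.
I run markday using d=1960-10-10, which returns 1960-10-10.
Using stepdays using n=130, and get 1961-02-17.
Next I call lastday(), — result: 1961-02-28.


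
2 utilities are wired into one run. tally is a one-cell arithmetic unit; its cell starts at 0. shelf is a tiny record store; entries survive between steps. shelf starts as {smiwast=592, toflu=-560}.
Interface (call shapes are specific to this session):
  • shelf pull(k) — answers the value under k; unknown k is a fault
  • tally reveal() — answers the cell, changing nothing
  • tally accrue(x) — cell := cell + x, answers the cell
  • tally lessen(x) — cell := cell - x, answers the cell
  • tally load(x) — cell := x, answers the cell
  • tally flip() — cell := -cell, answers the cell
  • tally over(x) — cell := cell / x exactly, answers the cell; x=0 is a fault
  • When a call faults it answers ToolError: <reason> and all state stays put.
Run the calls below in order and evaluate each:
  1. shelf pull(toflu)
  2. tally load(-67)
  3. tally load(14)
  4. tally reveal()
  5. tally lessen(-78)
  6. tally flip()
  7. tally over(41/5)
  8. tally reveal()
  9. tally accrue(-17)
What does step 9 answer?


-- 1. shelf pull(k=toflu) ~> -560
-- 2. tally load(x=-67) ~> -67
-- 3. tally load(x=14) ~> 14
-- 4. tally reveal() ~> 14
-- 5. tally lessen(x=-78) ~> 92
-- 6. tally flip() ~> -92
-- 7. tally over(x=41/5) ~> -460/41
-- 8. tally reveal() ~> -460/41
-- 9. tally accrue(x=-17) ~> -1157/41

Answer: -1157/41


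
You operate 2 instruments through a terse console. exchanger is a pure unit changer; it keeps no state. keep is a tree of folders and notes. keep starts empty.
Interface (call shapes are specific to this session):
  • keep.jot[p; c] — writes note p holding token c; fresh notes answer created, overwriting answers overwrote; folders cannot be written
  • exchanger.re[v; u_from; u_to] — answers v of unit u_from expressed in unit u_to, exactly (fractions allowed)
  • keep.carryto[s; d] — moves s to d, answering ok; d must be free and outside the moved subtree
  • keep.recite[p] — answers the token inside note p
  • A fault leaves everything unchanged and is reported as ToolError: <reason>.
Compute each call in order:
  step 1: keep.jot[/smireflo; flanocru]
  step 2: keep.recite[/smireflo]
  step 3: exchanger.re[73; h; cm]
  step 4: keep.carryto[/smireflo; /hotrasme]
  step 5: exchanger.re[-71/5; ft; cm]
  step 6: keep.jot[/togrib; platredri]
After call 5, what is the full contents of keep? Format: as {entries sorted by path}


·→ keep.jot(/smireflo, flanocru)
·← created
·→ keep.recite(/smireflo)
·← flanocru
·→ exchanger.re(73, h, cm)
·← ToolError: incompatible units
·→ keep.carryto(/smireflo, /hotrasme)
·← ok
·→ exchanger.re(-71/5, ft, cm)
·← -54102/125
·→ keep.jot(/togrib, platredri)
·← created

Answer: {hotrasme=flanocru}


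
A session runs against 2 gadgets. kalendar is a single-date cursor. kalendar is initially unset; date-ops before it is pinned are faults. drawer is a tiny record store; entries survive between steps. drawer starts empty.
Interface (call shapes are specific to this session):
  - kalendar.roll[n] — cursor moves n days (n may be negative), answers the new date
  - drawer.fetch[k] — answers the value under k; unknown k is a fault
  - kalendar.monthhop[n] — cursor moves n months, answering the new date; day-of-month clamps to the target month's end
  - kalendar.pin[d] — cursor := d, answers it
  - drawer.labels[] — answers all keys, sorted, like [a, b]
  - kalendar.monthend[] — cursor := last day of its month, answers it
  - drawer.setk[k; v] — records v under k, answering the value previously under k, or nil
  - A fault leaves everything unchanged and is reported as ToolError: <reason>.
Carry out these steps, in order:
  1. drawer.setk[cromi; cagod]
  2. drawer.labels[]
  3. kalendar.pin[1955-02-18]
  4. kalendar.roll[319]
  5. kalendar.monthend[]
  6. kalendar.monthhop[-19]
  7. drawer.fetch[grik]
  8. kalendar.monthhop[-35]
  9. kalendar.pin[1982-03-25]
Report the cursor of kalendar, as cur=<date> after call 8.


Answer: cur=1951-07-30

Derivation:
→ drawer.setk(k='cromi', v='cagod')
← nil
→ drawer.labels()
← [cromi]
→ kalendar.pin(d='1955-02-18')
← 1955-02-18
→ kalendar.roll(n='319')
← 1956-01-03
→ kalendar.monthend()
← 1956-01-31
→ kalendar.monthhop(n='-19')
← 1954-06-30
→ drawer.fetch(k='grik')
← ToolError: no such key grik
→ kalendar.monthhop(n='-35')
← 1951-07-30
→ kalendar.pin(d='1982-03-25')
← 1982-03-25


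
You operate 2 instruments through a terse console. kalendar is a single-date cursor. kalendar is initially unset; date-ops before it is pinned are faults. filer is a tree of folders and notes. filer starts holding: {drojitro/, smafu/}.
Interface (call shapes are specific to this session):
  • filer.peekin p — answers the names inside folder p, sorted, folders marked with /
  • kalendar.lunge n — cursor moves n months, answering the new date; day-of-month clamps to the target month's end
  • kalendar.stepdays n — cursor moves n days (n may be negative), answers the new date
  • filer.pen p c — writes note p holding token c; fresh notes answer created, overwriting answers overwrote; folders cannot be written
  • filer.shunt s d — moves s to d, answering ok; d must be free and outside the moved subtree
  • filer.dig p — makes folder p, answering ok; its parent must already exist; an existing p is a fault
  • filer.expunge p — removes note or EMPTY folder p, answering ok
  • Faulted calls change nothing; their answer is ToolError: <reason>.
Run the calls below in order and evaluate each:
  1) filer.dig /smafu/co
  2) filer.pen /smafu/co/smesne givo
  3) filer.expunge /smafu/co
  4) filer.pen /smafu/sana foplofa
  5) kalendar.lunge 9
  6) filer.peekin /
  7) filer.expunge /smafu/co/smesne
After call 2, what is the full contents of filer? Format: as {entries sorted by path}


Answer: {drojitro/, smafu/, smafu/co/, smafu/co/smesne=givo}

Derivation:
Do: filer.dig[p='/smafu/co']
See: ok
Do: filer.pen[p='/smafu/co/smesne'; c='givo']
See: created
Do: filer.expunge[p='/smafu/co']
See: ToolError: not empty
Do: filer.pen[p='/smafu/sana'; c='foplofa']
See: created
Do: kalendar.lunge[n='9']
See: ToolError: no date set
Do: filer.peekin[p='/']
See: [drojitro/, smafu/]
Do: filer.expunge[p='/smafu/co/smesne']
See: ok


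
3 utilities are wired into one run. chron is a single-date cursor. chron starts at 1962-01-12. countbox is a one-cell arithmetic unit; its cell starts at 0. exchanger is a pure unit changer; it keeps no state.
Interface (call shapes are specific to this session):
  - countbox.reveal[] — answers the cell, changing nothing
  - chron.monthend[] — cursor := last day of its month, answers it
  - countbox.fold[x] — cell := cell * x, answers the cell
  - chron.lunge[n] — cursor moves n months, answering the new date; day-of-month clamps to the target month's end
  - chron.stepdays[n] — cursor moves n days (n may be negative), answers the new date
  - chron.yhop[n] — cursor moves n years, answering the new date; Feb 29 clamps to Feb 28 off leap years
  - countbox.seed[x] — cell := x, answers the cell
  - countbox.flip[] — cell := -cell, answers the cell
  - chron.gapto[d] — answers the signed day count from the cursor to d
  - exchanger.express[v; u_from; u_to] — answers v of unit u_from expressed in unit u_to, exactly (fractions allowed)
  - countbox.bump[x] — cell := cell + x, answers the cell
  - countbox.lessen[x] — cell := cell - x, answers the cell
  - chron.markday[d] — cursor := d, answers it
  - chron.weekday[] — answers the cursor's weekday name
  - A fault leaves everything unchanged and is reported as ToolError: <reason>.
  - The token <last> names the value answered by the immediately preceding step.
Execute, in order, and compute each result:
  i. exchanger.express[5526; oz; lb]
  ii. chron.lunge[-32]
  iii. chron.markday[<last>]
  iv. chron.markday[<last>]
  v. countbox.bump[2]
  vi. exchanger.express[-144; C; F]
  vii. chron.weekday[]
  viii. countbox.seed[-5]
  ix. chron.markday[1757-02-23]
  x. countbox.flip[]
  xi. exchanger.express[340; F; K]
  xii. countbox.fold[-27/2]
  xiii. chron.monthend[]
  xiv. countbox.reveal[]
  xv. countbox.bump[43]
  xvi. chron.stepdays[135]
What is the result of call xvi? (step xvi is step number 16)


Answer: 1757-07-13

Derivation:
> exchanger.express v='5526' u_from='oz' u_to='lb'
[out] 2763/8
> chron.lunge n='-32'
[out] 1959-05-12
> chron.markday d='<last>'
[out] 1959-05-12
> chron.markday d='<last>'
[out] 1959-05-12
> countbox.bump x='2'
[out] 2
> exchanger.express v='-144' u_from='C' u_to='F'
[out] -1136/5
> chron.weekday
[out] Tuesday
> countbox.seed x='-5'
[out] -5
> chron.markday d='1757-02-23'
[out] 1757-02-23
> countbox.flip
[out] 5
> exchanger.express v='340' u_from='F' u_to='K'
[out] 79967/180
> countbox.fold x='-27/2'
[out] -135/2
> chron.monthend
[out] 1757-02-28
> countbox.reveal
[out] -135/2
> countbox.bump x='43'
[out] -49/2
> chron.stepdays n='135'
[out] 1757-07-13


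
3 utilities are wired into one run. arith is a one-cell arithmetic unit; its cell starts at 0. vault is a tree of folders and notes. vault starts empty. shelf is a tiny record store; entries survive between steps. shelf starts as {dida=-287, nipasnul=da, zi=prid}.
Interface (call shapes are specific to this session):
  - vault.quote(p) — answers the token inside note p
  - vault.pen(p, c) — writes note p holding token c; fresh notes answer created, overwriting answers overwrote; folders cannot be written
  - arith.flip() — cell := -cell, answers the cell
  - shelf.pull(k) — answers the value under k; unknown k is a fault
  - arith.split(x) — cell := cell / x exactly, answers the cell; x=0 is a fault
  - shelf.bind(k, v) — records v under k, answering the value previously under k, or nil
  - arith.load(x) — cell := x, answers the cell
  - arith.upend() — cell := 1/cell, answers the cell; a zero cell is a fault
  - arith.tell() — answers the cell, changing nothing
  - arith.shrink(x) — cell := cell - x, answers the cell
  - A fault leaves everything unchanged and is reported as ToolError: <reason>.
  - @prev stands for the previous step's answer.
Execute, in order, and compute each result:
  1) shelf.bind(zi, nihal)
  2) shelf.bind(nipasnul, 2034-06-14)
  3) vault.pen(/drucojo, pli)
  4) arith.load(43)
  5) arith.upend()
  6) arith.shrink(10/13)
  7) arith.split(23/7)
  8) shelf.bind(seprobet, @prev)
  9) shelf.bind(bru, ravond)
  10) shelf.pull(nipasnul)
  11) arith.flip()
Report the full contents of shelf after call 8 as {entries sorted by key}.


Answer: {dida=-287, nipasnul=2034-06-14, seprobet=-2919/12857, zi=nihal}

Derivation:
Act: bind[zi; nihal]
Obs: prid
Act: bind[nipasnul; 2034-06-14]
Obs: da
Act: pen[/drucojo; pli]
Obs: created
Act: load[43]
Obs: 43
Act: upend[]
Obs: 1/43
Act: shrink[10/13]
Obs: -417/559
Act: split[23/7]
Obs: -2919/12857
Act: bind[seprobet; @prev]
Obs: nil
Act: bind[bru; ravond]
Obs: nil
Act: pull[nipasnul]
Obs: 2034-06-14
Act: flip[]
Obs: 2919/12857


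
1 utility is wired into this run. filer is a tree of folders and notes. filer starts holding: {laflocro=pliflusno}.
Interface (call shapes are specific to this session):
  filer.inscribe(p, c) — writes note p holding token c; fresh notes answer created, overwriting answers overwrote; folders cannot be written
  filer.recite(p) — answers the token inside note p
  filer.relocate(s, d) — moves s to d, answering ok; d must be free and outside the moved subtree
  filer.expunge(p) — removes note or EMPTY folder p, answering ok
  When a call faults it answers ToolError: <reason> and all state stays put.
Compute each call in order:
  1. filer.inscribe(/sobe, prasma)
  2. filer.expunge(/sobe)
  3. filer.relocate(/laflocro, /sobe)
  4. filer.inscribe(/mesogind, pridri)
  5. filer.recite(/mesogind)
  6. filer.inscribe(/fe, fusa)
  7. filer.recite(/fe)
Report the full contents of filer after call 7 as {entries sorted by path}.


Answer: {fe=fusa, mesogind=pridri, sobe=pliflusno}

Derivation:
# 1. filer.inscribe(/sobe, prasma) => created
# 2. filer.expunge(/sobe) => ok
# 3. filer.relocate(/laflocro, /sobe) => ok
# 4. filer.inscribe(/mesogind, pridri) => created
# 5. filer.recite(/mesogind) => pridri
# 6. filer.inscribe(/fe, fusa) => created
# 7. filer.recite(/fe) => fusa


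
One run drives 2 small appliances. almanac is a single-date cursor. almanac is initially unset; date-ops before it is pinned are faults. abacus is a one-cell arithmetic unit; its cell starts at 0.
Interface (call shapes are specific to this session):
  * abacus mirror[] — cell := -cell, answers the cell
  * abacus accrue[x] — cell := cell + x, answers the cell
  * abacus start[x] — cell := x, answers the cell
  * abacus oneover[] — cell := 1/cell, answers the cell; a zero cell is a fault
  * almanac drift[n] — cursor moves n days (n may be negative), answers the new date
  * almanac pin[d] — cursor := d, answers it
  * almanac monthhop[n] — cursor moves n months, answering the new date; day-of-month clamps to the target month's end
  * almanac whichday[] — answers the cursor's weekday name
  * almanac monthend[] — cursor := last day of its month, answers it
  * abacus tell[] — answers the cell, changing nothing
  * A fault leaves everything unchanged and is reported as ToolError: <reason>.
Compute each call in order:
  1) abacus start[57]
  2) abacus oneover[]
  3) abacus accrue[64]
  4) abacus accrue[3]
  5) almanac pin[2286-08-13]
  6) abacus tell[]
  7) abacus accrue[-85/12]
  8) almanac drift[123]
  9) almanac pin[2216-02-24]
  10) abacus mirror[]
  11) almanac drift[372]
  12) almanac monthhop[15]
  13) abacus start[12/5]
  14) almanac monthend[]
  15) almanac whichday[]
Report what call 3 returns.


-> abacus start(x='57')
<- 57
-> abacus oneover()
<- 1/57
-> abacus accrue(x='64')
<- 3649/57
-> abacus accrue(x='3')
<- 3820/57
-> almanac pin(d='2286-08-13')
<- 2286-08-13
-> abacus tell()
<- 3820/57
-> abacus accrue(x='-85/12')
<- 4555/76
-> almanac drift(n='123')
<- 2286-12-14
-> almanac pin(d='2216-02-24')
<- 2216-02-24
-> abacus mirror()
<- -4555/76
-> almanac drift(n='372')
<- 2217-03-02
-> almanac monthhop(n='15')
<- 2218-06-02
-> abacus start(x='12/5')
<- 12/5
-> almanac monthend()
<- 2218-06-30
-> almanac whichday()
<- Tuesday

Answer: 3649/57


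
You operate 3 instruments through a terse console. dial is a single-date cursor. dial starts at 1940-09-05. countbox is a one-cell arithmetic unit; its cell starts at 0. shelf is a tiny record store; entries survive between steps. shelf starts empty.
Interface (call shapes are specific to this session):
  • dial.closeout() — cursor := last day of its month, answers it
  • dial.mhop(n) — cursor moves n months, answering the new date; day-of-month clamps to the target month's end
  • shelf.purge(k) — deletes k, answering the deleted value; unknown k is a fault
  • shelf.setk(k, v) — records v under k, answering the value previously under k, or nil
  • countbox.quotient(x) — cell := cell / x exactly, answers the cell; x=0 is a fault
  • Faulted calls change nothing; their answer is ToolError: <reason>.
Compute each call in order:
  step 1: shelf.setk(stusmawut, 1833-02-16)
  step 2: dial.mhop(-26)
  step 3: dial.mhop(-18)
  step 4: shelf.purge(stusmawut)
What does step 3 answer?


·→ shelf.setk(k→stusmawut, v→1833-02-16)
·← nil
·→ dial.mhop(n→-26)
·← 1938-07-05
·→ dial.mhop(n→-18)
·← 1937-01-05
·→ shelf.purge(k→stusmawut)
·← 1833-02-16

Answer: 1937-01-05


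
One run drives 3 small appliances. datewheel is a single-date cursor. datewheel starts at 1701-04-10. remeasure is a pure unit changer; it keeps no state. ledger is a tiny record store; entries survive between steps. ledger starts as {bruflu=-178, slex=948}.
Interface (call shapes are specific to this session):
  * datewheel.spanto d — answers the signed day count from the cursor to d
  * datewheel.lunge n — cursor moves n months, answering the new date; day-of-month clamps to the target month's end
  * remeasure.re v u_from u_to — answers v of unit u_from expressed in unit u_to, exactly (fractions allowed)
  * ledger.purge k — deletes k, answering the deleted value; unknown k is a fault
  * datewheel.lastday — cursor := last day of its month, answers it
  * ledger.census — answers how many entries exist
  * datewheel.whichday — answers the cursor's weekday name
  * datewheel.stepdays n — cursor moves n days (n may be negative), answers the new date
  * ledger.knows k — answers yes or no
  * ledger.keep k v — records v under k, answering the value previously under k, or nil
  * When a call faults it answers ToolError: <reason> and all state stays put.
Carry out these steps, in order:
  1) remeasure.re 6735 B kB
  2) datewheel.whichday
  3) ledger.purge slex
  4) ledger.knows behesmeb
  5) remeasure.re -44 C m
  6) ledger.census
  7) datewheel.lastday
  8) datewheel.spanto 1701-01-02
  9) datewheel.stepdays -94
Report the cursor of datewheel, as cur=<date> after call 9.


[in] re v='6735' u_from='B' u_to='kB'
= 1347/200
[in] whichday
= Sunday
[in] purge k='slex'
= 948
[in] knows k='behesmeb'
= no
[in] re v='-44' u_from='C' u_to='m'
= ToolError: incompatible units
[in] census
= 1
[in] lastday
= 1701-04-30
[in] spanto d='1701-01-02'
= -118
[in] stepdays n='-94'
= 1701-01-26

Answer: cur=1701-01-26


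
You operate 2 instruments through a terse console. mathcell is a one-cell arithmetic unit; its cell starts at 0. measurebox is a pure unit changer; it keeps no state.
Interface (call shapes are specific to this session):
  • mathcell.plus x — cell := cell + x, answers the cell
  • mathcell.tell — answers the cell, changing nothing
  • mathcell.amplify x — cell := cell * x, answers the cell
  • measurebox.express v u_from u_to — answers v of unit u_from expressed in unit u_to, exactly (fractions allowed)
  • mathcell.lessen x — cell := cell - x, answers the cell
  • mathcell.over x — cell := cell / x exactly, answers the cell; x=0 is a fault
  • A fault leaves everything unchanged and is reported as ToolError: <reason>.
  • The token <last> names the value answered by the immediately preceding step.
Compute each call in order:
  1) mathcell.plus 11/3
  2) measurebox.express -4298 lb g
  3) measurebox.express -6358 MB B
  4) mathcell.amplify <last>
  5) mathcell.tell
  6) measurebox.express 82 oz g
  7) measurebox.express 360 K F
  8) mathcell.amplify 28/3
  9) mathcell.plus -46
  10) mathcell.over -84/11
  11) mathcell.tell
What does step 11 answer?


==> mathcell.plus(x='11/3')
<== 11/3
==> measurebox.express(v='-4298', u_from='lb', u_to='g')
<== -97477000313/50000
==> measurebox.express(v='-6358', u_from='MB', u_to='B')
<== -6358000000
==> mathcell.amplify(x='<last>')
<== -69938000000/3
==> mathcell.tell()
<== -69938000000/3
==> measurebox.express(v='82', u_from='oz', u_to='g')
<== 1859728717/800000
==> measurebox.express(v='360', u_from='K', u_to='F')
<== 18833/100
==> mathcell.amplify(x='28/3')
<== -1958264000000/9
==> mathcell.plus(x='-46')
<== -1958264000414/9
==> mathcell.over(x='-84/11')
<== 10770452002277/378
==> mathcell.tell()
<== 10770452002277/378

Answer: 10770452002277/378


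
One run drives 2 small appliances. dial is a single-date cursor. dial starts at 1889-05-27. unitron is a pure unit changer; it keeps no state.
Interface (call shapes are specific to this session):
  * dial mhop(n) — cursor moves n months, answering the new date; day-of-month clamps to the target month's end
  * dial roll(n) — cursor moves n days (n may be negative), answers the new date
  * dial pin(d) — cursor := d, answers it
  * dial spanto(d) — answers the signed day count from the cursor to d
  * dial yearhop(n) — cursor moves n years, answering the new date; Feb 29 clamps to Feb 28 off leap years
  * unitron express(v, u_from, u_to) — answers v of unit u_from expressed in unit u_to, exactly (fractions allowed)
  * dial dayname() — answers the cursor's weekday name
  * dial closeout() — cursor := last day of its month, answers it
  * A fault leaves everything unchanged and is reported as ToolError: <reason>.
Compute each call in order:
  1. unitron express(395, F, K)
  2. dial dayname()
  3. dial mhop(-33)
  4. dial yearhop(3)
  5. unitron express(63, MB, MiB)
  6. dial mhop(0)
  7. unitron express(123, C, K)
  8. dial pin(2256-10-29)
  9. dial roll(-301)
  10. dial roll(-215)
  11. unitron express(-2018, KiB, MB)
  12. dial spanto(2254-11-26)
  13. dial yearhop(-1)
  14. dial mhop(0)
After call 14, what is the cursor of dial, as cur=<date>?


Answer: cur=2254-06-01

Derivation:
Then unitron express(v='395', u_from='F', u_to='K'), → 28489/60.
Then dial dayname: Monday.
Now I run dial mhop(n='-33'), yielding 1886-08-27.
Invoking dial yearhop(n='3'), and observe 1889-08-27.
I use unitron express(v='63', u_from='MB', u_to='MiB'), — result: 984375/16384.
Invoking dial mhop(n='0'), and see 1889-08-27.
Then unitron express(v='123', u_from='C', u_to='K'), — result: 7923/20.
Now I run dial pin(d='2256-10-29'), — result: 2256-10-29.
Next I call dial roll(n='-301'), → 2256-01-02.
Then dial roll(n='-215'): 2255-06-01.
Calling unitron express(v='-2018', u_from='KiB', u_to='MB'), and get -32288/15625.
Calling dial spanto(d='2254-11-26'), and observe -187.
Invoking dial yearhop(n='-1'), → 2254-06-01.
I call dial mhop(n='0'), yielding 2254-06-01.


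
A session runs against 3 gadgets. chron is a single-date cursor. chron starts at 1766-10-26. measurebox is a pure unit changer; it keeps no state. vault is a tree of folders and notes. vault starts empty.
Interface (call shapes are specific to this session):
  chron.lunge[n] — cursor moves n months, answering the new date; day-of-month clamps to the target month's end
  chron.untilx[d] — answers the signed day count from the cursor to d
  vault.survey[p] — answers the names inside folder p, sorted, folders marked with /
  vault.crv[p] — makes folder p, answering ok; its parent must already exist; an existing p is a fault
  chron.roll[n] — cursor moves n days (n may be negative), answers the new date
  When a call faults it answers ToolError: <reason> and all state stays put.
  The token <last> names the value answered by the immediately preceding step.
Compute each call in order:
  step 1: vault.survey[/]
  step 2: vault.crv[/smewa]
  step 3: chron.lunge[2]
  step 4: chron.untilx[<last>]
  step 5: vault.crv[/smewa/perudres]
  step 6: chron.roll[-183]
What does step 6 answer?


-- vault.survey(/) -> []
-- vault.crv(/smewa) -> ok
-- chron.lunge(2) -> 1766-12-26
-- chron.untilx(<last>) -> 0
-- vault.crv(/smewa/perudres) -> ok
-- chron.roll(-183) -> 1766-06-26

Answer: 1766-06-26


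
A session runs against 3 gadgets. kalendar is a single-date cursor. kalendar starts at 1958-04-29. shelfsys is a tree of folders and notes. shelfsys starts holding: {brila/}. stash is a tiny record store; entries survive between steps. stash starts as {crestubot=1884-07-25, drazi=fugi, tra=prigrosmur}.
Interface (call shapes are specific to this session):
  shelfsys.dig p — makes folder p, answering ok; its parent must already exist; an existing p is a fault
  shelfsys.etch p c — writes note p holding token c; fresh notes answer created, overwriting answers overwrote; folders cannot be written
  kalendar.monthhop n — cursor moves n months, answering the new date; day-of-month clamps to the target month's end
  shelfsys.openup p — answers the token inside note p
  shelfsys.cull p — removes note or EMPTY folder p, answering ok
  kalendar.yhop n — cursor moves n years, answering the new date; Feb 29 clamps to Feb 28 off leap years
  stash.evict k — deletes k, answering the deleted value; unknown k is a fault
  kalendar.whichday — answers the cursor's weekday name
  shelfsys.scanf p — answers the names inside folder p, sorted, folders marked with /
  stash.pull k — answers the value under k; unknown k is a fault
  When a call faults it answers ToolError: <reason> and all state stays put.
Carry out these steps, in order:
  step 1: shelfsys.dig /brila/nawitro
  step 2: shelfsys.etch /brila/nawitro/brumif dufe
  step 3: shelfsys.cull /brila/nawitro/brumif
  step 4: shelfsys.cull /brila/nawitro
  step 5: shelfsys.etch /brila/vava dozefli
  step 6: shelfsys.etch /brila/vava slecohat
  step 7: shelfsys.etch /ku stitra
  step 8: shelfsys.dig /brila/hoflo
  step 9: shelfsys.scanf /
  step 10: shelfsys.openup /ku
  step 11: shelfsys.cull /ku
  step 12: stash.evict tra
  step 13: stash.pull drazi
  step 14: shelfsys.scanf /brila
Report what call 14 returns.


Act: shelfsys.dig[p=/brila/nawitro]
Obs: ok
Act: shelfsys.etch[p=/brila/nawitro/brumif; c=dufe]
Obs: created
Act: shelfsys.cull[p=/brila/nawitro/brumif]
Obs: ok
Act: shelfsys.cull[p=/brila/nawitro]
Obs: ok
Act: shelfsys.etch[p=/brila/vava; c=dozefli]
Obs: created
Act: shelfsys.etch[p=/brila/vava; c=slecohat]
Obs: overwrote
Act: shelfsys.etch[p=/ku; c=stitra]
Obs: created
Act: shelfsys.dig[p=/brila/hoflo]
Obs: ok
Act: shelfsys.scanf[p=/]
Obs: [brila/, ku]
Act: shelfsys.openup[p=/ku]
Obs: stitra
Act: shelfsys.cull[p=/ku]
Obs: ok
Act: stash.evict[k=tra]
Obs: prigrosmur
Act: stash.pull[k=drazi]
Obs: fugi
Act: shelfsys.scanf[p=/brila]
Obs: [hoflo/, vava]

Answer: [hoflo/, vava]


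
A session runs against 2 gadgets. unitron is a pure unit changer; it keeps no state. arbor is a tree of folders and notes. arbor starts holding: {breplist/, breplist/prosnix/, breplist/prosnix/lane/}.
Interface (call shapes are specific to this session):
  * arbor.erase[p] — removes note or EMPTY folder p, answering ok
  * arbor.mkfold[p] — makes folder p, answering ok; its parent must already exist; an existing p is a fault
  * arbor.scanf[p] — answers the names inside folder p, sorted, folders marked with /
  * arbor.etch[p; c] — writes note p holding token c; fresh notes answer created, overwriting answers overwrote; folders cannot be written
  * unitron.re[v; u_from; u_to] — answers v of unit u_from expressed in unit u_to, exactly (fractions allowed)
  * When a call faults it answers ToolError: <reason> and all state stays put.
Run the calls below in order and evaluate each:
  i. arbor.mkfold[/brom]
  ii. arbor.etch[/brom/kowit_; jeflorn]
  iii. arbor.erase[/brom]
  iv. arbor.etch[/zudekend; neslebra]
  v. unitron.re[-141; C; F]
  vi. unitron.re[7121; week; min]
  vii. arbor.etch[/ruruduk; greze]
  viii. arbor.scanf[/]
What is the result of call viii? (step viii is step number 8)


Next I call arbor.mkfold(p: /brom), — result: ok.
Using arbor.etch(p: /brom/kowit_, c: jeflorn), — result: created.
I try arbor.erase(p: /brom), which returns ToolError: not empty.
Then arbor.etch(p: /zudekend, c: neslebra), → created.
I run unitron.re(v: -141, u_from: C, u_to: F), which returns -1109/5.
Now I run unitron.re(v: 7121, u_from: week, u_to: min), and observe 71779680.
I invoke arbor.etch(p: /ruruduk, c: greze), and observe created.
I run arbor.scanf(p: /), and observe [breplist/, brom/, ruruduk, zudekend].

Answer: [breplist/, brom/, ruruduk, zudekend]


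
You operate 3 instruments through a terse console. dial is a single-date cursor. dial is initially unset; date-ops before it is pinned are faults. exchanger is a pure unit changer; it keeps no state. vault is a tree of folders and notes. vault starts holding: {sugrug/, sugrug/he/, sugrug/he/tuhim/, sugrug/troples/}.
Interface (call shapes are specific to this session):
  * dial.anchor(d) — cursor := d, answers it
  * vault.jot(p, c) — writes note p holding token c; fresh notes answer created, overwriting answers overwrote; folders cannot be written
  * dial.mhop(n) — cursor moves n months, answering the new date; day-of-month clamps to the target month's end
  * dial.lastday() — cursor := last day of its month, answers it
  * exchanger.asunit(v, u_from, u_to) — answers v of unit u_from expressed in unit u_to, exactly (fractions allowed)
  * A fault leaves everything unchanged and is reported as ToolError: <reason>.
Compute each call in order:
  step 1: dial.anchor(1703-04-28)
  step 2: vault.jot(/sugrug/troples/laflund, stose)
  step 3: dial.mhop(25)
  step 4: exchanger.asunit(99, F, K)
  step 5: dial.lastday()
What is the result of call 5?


Answer: 1705-05-31

Derivation:
> anchor d='1703-04-28'
[out] 1703-04-28
> jot p='/sugrug/troples/laflund' c='stose'
[out] created
> mhop n='25'
[out] 1705-05-28
> asunit v='99' u_from='F' u_to='K'
[out] 55867/180
> lastday
[out] 1705-05-31


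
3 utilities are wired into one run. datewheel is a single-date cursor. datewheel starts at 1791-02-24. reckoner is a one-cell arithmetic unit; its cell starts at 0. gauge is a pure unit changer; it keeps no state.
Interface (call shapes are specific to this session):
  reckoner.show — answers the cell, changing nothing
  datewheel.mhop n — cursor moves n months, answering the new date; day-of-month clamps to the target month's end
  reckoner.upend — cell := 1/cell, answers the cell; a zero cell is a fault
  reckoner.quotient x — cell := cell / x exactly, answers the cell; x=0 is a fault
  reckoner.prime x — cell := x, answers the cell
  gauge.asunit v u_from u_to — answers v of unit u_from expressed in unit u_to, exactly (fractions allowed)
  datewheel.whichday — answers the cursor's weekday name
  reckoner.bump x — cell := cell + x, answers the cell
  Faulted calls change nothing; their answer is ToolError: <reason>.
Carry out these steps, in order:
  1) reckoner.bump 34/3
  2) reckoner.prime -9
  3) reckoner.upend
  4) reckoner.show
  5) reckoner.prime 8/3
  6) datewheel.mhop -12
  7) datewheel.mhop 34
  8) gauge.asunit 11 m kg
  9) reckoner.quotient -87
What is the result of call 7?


Answer: 1792-12-24

Derivation:
% reckoner.bump(x→34/3) : 34/3
% reckoner.prime(x→-9) : -9
% reckoner.upend() : -1/9
% reckoner.show() : -1/9
% reckoner.prime(x→8/3) : 8/3
% datewheel.mhop(n→-12) : 1790-02-24
% datewheel.mhop(n→34) : 1792-12-24
% gauge.asunit(v→11, u_from→m, u_to→kg) : ToolError: incompatible units
% reckoner.quotient(x→-87) : -8/261


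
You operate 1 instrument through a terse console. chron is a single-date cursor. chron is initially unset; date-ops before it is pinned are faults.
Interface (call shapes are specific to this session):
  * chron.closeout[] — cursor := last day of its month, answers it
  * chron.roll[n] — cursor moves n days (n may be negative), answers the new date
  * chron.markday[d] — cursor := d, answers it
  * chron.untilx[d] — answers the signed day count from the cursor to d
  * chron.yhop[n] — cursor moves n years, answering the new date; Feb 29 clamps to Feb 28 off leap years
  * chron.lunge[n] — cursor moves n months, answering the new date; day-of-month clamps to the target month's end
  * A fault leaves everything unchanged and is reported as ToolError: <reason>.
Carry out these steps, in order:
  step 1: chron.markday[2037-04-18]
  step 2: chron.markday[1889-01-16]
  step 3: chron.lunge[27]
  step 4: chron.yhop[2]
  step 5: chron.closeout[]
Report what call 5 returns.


-> chron.markday(d='2037-04-18')
<- 2037-04-18
-> chron.markday(d='1889-01-16')
<- 1889-01-16
-> chron.lunge(n='27')
<- 1891-04-16
-> chron.yhop(n='2')
<- 1893-04-16
-> chron.closeout()
<- 1893-04-30

Answer: 1893-04-30


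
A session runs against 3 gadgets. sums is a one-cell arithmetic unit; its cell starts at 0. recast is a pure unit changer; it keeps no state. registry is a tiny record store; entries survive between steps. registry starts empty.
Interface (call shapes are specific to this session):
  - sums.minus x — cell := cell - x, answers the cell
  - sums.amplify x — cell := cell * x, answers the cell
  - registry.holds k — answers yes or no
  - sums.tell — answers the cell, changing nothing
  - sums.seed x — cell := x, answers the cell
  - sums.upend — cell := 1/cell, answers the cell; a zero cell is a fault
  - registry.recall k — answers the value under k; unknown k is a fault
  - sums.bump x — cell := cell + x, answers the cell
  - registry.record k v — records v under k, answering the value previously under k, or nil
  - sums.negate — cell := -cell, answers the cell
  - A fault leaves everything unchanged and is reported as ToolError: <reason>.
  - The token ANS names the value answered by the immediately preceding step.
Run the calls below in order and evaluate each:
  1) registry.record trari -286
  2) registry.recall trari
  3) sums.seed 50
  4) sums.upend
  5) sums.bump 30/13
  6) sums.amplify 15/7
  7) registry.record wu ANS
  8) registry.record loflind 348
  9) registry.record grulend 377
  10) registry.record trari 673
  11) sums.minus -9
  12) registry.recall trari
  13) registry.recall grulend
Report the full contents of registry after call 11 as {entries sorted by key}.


Answer: {grulend=377, loflind=348, trari=673, wu=4539/910}

Derivation:
Act: registry.record[k: trari; v: -286]
Obs: nil
Act: registry.recall[k: trari]
Obs: -286
Act: sums.seed[x: 50]
Obs: 50
Act: sums.upend[]
Obs: 1/50
Act: sums.bump[x: 30/13]
Obs: 1513/650
Act: sums.amplify[x: 15/7]
Obs: 4539/910
Act: registry.record[k: wu; v: ANS]
Obs: nil
Act: registry.record[k: loflind; v: 348]
Obs: nil
Act: registry.record[k: grulend; v: 377]
Obs: nil
Act: registry.record[k: trari; v: 673]
Obs: -286
Act: sums.minus[x: -9]
Obs: 12729/910
Act: registry.recall[k: trari]
Obs: 673
Act: registry.recall[k: grulend]
Obs: 377


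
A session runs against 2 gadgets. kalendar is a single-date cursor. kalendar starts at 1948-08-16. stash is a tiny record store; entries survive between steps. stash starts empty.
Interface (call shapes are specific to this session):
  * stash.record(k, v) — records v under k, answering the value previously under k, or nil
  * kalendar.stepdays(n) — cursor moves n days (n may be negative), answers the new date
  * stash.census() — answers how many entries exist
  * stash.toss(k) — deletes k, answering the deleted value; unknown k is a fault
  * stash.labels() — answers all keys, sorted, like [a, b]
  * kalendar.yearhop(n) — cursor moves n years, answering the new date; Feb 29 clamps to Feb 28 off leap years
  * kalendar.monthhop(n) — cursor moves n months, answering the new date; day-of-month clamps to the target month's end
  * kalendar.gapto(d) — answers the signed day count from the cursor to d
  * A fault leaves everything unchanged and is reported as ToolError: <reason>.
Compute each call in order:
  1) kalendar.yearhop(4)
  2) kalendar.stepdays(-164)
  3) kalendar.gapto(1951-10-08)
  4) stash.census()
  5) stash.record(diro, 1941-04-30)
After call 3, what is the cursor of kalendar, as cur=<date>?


>> kalendar.yearhop(n=4)
<< 1952-08-16
>> kalendar.stepdays(n=-164)
<< 1952-03-05
>> kalendar.gapto(d=1951-10-08)
<< -149
>> stash.census()
<< 0
>> stash.record(k=diro, v=1941-04-30)
<< nil

Answer: cur=1952-03-05


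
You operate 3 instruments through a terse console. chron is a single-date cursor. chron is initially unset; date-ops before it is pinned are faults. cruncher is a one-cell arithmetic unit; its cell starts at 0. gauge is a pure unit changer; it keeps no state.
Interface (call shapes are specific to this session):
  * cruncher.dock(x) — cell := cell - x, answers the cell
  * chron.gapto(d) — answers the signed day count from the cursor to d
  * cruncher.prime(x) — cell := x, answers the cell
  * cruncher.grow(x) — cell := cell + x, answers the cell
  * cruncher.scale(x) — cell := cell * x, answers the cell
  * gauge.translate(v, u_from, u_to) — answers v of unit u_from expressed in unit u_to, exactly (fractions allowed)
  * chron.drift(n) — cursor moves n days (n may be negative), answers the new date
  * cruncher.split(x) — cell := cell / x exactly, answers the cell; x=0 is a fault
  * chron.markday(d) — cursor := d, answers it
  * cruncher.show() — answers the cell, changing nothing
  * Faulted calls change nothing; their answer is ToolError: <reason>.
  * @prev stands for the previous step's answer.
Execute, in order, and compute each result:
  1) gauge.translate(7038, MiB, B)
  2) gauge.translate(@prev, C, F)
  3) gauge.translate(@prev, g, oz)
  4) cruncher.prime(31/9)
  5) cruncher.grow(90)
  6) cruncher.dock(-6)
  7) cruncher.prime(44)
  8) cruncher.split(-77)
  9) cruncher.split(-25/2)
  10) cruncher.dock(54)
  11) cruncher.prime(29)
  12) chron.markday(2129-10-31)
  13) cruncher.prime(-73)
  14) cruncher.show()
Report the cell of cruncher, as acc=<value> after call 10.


Answer: acc=-9442/175

Derivation:
% translate v: 7038 u_from: MiB u_to: B
  7379877888
% translate v: @prev u_from: C u_to: F
  66418901152/5
% translate v: @prev u_from: g u_to: oz
  21254048368640000/45359237
% prime x: 31/9
  31/9
% grow x: 90
  841/9
% dock x: -6
  895/9
% prime x: 44
  44
% split x: -77
  -4/7
% split x: -25/2
  8/175
% dock x: 54
  -9442/175
% prime x: 29
  29
% markday d: 2129-10-31
  2129-10-31
% prime x: -73
  -73
% show
  -73
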